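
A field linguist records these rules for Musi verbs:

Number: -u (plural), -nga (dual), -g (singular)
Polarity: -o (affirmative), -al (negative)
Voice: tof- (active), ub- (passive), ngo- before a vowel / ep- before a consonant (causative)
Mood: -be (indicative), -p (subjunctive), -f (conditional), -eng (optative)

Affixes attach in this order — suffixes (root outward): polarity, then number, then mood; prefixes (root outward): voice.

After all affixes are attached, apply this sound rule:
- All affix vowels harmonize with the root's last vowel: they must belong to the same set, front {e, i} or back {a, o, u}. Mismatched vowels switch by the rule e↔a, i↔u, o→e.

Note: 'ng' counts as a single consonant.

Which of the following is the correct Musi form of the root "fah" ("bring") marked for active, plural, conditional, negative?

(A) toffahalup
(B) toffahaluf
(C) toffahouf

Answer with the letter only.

B

Attach voice active tof- → toffah.
Attach polarity negative -al → toffahal.
Attach number plural -u → toffahalu.
Attach mood conditional -f → toffahaluf.
Vowel harmony: no change.
So the correct form is toffahaluf, option (B).
(C) toffahouf is wrong: it uses affirmative instead of negative for polarity.
(A) toffahalup is wrong: it uses subjunctive instead of conditional for mood.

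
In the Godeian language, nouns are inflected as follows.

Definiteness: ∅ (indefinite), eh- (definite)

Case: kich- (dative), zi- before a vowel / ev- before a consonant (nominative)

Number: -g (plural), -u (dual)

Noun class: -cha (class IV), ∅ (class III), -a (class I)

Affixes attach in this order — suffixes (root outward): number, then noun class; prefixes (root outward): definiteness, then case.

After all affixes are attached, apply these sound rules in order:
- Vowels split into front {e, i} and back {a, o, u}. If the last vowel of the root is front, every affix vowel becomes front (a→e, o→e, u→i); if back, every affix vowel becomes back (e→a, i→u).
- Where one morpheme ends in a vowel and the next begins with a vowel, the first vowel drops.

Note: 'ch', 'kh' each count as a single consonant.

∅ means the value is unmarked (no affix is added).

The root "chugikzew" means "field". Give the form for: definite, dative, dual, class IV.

Attach definiteness definite eh- → ehchugikzew.
Attach case dative kich- → kichehchugikzew.
Attach number dual -u → kichehchugikzewu.
Attach noun class class IV -cha → kichehchugikzewucha.
Apply vowel harmony: kichehchugikzewucha → kichehchugikzewiche.
Vowel deletion: no change.

kichehchugikzewiche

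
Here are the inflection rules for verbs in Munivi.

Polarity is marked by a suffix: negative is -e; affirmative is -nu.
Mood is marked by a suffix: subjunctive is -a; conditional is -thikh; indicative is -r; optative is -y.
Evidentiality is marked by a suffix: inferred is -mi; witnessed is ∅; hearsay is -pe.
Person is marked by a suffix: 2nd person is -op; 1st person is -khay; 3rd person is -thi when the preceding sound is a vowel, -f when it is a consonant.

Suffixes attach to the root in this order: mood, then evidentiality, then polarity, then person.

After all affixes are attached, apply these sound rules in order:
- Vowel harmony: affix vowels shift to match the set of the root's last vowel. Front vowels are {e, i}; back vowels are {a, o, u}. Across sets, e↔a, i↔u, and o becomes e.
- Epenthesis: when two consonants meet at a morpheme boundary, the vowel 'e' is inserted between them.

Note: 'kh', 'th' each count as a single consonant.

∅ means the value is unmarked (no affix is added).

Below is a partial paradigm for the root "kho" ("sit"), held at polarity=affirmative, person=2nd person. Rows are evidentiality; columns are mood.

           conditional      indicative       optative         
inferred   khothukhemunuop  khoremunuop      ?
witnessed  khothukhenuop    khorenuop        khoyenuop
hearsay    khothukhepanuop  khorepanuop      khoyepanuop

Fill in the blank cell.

Attach mood optative -y → khoy.
Attach evidentiality inferred -mi → khoymi.
Attach polarity affirmative -nu → khoyminu.
Attach person 2nd person -op → khoyminuop.
Apply vowel harmony: khoyminuop → khoymunuop.
Apply epenthesis: khoymunuop → khoyemunuop.

khoyemunuop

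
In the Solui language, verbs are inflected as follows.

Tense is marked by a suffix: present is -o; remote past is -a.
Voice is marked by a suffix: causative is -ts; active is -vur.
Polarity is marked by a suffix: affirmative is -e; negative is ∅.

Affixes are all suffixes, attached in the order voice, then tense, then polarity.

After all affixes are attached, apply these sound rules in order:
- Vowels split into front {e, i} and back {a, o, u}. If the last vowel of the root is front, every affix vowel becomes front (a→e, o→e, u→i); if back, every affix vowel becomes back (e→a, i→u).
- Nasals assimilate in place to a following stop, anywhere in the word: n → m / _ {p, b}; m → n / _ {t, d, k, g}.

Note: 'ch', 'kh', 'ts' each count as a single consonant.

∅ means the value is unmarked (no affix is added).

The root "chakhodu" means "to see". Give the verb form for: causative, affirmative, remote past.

chakhodutsaa

Attach voice causative -ts → chakhoduts.
Attach tense remote past -a → chakhodutsa.
Attach polarity affirmative -e → chakhodutsae.
Apply vowel harmony: chakhodutsae → chakhodutsaa.
Nasal assimilation: no change.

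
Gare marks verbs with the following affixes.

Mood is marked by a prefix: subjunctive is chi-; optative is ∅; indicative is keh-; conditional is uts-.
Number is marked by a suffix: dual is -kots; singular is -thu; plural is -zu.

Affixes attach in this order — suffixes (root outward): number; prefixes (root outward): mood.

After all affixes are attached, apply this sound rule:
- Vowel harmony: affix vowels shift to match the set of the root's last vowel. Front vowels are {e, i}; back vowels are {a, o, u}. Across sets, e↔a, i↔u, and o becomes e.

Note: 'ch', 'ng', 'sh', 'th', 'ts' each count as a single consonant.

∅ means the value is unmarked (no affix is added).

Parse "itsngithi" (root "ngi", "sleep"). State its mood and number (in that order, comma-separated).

Segment: uts-ngi-thu.
mood: uts- → conditional.
number: -thu → singular.

conditional, singular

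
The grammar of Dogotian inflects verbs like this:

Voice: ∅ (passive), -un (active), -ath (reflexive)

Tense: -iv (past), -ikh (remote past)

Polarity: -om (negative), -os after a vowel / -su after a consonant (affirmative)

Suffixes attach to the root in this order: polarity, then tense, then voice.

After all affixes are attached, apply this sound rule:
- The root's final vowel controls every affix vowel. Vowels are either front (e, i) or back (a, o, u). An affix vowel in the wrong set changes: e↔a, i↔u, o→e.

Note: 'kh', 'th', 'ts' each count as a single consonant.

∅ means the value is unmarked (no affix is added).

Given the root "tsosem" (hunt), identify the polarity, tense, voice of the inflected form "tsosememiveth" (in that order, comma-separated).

negative, past, reflexive

Segment: tsosem-om-iv-ath.
polarity: -om → negative.
tense: -iv → past.
voice: -ath → reflexive.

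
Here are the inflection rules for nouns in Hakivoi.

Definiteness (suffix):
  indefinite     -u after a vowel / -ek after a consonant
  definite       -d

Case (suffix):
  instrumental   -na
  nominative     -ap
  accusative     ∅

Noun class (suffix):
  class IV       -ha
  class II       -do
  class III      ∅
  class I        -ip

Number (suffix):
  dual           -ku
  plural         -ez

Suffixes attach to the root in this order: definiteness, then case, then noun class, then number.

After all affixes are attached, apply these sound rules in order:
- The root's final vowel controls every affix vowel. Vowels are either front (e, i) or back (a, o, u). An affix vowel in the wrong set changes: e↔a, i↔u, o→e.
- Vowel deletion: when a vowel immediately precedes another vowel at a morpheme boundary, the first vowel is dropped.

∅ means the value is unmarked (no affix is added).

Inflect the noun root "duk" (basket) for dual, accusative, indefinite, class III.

dukakku

Attach definiteness indefinite -ek (after consonant 'k') → dukek.
case = accusative: zero marking, form stays dukek.
noun class = class III: zero marking, form stays dukek.
Attach number dual -ku → dukekku.
Apply vowel harmony: dukekku → dukakku.
Vowel deletion: no change.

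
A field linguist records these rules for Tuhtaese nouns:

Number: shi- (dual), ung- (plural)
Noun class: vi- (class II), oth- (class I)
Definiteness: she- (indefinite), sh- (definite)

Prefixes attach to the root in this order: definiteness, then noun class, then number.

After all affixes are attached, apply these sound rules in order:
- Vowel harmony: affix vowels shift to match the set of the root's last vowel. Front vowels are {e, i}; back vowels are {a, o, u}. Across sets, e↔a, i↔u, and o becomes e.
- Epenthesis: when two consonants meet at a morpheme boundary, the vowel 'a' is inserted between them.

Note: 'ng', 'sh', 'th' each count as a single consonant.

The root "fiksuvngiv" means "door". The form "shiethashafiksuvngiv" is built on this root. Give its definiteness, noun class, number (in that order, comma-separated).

definite, class I, dual

Segment: shi-oth-sh-fiksuvngiv.
definiteness: sh- → definite.
noun class: oth- → class I.
number: shi- → dual.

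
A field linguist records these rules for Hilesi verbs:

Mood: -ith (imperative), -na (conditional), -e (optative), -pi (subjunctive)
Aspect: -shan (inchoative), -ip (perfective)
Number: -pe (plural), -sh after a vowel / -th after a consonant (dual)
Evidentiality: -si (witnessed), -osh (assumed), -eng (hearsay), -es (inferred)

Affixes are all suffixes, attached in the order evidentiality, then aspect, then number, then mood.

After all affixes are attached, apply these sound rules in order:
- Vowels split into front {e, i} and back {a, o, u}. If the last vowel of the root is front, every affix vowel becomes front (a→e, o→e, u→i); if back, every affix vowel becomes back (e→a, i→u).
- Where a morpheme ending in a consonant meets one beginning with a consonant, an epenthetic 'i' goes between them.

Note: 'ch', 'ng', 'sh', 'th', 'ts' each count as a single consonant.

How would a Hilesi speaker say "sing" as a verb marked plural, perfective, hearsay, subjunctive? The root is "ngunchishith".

ngunchishithengipipepi

Attach evidentiality hearsay -eng → ngunchishitheng.
Attach aspect perfective -ip → ngunchishithengip.
Attach number plural -pe → ngunchishithengippe.
Attach mood subjunctive -pi → ngunchishithengippepi.
Vowel harmony: no change.
Apply epenthesis: ngunchishithengippepi → ngunchishithengipipepi.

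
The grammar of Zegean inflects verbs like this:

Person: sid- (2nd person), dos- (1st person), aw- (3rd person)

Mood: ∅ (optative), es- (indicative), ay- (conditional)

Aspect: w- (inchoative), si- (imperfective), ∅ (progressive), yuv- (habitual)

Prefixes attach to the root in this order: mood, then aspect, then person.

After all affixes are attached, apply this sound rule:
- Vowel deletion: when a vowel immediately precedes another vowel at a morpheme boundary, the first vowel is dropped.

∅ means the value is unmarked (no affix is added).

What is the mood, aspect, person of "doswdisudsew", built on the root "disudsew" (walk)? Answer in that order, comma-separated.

optative, inchoative, 1st person

Segment: dos-w-disudsew.
mood: ∅ → optative.
aspect: w- → inchoative.
person: dos- → 1st person.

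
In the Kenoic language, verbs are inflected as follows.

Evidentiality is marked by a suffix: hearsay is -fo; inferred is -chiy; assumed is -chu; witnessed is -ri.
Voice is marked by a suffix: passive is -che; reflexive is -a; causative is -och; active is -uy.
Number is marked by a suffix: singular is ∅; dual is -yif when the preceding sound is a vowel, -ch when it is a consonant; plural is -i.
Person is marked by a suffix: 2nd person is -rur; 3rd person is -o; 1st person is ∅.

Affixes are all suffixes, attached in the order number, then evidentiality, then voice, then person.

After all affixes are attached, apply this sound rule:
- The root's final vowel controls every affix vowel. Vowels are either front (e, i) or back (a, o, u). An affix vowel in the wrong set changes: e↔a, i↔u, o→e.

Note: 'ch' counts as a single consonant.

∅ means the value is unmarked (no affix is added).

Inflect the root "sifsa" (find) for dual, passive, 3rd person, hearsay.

sifsayuffochao

Attach number dual -yif (after vowel 'a') → sifsayif.
Attach evidentiality hearsay -fo → sifsayiffo.
Attach voice passive -che → sifsayiffoche.
Attach person 3rd person -o → sifsayiffocheo.
Apply vowel harmony: sifsayiffocheo → sifsayuffochao.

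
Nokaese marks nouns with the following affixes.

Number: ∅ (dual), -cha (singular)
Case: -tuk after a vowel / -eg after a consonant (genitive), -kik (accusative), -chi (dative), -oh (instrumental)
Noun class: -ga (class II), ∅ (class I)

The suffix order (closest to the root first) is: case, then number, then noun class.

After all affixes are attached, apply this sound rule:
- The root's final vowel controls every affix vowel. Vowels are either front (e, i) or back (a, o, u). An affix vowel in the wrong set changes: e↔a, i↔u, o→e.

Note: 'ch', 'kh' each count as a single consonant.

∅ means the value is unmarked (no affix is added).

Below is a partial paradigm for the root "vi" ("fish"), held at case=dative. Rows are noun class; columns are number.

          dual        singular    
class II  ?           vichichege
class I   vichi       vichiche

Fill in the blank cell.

vichige

Attach case dative -chi → vichi.
number = dual: zero marking, form stays vichi.
Attach noun class class II -ga → vichiga.
Apply vowel harmony: vichiga → vichige.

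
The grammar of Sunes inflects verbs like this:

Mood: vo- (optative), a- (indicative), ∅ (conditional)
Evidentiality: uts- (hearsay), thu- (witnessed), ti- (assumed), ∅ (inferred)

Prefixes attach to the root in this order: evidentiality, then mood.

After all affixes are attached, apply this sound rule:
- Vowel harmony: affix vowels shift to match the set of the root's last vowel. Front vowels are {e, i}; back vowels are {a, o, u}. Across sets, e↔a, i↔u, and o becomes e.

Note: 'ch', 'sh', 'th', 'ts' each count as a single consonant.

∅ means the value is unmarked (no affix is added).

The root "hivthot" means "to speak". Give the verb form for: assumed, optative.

votuhivthot

Attach evidentiality assumed ti- → tihivthot.
Attach mood optative vo- → votihivthot.
Apply vowel harmony: votihivthot → votuhivthot.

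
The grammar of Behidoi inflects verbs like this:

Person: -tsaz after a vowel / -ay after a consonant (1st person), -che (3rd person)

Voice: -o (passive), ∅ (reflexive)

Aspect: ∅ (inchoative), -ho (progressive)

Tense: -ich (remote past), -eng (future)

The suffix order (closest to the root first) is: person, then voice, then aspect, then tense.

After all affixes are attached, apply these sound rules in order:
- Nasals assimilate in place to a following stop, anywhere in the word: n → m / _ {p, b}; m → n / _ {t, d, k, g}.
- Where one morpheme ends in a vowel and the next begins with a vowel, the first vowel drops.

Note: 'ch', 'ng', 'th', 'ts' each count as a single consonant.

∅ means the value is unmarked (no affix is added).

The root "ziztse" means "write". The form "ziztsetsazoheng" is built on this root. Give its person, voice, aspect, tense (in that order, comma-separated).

1st person, passive, progressive, future

Segment: ziztse-tsaz-o-ho-eng.
person: -tsaz/ay → 1st person.
voice: -o → passive.
aspect: -ho → progressive.
tense: -eng → future.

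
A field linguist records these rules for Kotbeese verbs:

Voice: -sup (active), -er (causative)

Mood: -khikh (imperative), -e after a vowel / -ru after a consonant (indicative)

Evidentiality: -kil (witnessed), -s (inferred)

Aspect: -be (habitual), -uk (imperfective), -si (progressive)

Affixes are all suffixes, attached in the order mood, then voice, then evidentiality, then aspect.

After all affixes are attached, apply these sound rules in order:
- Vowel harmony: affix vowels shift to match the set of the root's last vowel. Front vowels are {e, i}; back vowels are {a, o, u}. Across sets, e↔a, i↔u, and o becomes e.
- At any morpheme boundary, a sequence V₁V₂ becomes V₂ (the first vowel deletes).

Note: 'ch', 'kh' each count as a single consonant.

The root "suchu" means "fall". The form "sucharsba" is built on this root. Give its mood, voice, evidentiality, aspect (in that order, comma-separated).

Segment: suchu-e-er-s-be.
mood: -e/ru → indicative.
voice: -er → causative.
evidentiality: -s → inferred.
aspect: -be → habitual.

indicative, causative, inferred, habitual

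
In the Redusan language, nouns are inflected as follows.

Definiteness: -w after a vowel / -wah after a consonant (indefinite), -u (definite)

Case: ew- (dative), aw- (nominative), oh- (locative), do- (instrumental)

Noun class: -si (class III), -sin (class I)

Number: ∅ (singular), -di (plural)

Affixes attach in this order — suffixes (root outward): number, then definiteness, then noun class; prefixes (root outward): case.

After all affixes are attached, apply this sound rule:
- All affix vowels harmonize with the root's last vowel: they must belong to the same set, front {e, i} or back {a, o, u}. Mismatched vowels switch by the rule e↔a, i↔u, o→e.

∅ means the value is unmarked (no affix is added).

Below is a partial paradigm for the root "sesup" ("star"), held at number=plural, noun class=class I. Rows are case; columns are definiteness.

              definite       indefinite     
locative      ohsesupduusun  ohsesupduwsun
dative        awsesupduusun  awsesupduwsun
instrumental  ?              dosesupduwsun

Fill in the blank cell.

Attach number plural -di → sesupdi.
Attach definiteness definite -u → sesupdiu.
Attach case instrumental do- → dosesupdiu.
Attach noun class class I -sin → dosesupdiusin.
Apply vowel harmony: dosesupdiusin → dosesupduusun.

dosesupduusun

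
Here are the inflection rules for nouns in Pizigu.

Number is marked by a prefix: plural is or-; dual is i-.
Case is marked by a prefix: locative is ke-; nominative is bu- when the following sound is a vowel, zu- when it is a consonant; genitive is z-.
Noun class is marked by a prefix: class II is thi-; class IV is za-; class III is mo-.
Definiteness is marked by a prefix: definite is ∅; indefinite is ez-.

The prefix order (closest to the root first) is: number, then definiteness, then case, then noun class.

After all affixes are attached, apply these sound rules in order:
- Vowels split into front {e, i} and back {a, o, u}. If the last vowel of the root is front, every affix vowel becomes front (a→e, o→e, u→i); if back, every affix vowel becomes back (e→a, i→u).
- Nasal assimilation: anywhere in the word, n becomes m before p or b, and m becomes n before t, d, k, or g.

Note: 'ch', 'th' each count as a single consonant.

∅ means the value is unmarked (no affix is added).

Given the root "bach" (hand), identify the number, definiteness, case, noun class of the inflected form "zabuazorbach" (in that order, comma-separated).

plural, indefinite, nominative, class IV

Segment: za-bu-ez-or-bach.
number: or- → plural.
definiteness: ez- → indefinite.
case: bu/zu- → nominative.
noun class: za- → class IV.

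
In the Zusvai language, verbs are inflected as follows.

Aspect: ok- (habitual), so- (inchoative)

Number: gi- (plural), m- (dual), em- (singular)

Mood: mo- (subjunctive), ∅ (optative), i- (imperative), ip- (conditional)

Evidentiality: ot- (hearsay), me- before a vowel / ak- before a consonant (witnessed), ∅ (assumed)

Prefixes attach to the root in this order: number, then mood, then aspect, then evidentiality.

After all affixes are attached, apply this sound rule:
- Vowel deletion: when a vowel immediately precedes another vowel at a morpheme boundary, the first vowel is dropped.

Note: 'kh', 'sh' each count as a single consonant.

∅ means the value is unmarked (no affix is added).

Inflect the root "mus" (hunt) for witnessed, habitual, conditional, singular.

Attach number singular em- → emmus.
Attach mood conditional ip- → ipemmus.
Attach aspect habitual ok- → okipemmus.
Attach evidentiality witnessed me- (before vowel 'o') → meokipemmus.
Apply vowel deletion: meokipemmus → mokipemmus.

mokipemmus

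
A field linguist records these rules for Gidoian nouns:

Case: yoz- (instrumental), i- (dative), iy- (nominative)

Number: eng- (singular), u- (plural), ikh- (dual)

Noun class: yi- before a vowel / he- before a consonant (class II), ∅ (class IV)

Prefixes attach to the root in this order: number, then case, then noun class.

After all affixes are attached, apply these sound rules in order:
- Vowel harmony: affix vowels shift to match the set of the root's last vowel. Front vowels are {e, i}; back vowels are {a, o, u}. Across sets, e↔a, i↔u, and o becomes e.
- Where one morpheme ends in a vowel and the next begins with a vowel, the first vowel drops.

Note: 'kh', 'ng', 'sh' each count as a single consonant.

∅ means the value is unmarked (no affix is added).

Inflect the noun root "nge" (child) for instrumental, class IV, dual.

yezikhnge

Attach number dual ikh- → ikhnge.
Attach case instrumental yoz- → yozikhnge.
noun class = class IV: zero marking, form stays yozikhnge.
Apply vowel harmony: yozikhnge → yezikhnge.
Vowel deletion: no change.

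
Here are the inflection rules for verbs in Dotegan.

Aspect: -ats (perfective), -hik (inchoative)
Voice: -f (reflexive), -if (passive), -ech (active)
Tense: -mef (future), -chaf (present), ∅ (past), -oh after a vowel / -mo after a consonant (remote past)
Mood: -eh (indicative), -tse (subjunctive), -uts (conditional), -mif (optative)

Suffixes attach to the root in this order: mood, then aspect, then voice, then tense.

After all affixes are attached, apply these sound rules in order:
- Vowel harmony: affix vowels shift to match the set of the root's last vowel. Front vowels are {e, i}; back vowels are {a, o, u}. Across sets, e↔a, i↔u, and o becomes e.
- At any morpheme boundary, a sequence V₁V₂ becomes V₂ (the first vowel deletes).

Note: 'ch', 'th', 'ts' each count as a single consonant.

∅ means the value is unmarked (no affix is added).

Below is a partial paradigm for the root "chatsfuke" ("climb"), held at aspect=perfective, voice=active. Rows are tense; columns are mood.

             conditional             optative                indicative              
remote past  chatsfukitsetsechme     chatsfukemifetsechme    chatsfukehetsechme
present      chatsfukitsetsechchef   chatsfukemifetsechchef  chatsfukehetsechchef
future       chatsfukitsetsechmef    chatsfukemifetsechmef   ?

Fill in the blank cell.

Attach mood indicative -eh → chatsfukeeh.
Attach aspect perfective -ats → chatsfukeehats.
Attach voice active -ech → chatsfukeehatsech.
Attach tense future -mef → chatsfukeehatsechmef.
Apply vowel harmony: chatsfukeehatsechmef → chatsfukeehetsechmef.
Apply vowel deletion: chatsfukeehetsechmef → chatsfukehetsechmef.

chatsfukehetsechmef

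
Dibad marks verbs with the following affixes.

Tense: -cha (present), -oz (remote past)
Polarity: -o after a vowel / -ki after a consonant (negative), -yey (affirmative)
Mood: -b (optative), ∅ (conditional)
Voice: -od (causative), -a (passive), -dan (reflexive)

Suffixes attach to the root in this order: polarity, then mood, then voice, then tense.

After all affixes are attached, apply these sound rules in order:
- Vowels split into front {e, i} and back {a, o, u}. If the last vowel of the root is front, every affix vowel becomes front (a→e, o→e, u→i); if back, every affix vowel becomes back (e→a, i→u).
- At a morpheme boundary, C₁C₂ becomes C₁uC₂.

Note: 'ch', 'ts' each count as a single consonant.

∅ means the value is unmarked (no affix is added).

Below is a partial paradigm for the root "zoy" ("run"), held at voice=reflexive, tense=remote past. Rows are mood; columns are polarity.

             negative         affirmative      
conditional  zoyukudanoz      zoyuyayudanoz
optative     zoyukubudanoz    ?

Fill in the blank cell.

Attach polarity affirmative -yey → zoyyey.
Attach mood optative -b → zoyyeyb.
Attach voice reflexive -dan → zoyyeybdan.
Attach tense remote past -oz → zoyyeybdanoz.
Apply vowel harmony: zoyyeybdanoz → zoyyaybdanoz.
Apply epenthesis: zoyyaybdanoz → zoyuyayubudanoz.

zoyuyayubudanoz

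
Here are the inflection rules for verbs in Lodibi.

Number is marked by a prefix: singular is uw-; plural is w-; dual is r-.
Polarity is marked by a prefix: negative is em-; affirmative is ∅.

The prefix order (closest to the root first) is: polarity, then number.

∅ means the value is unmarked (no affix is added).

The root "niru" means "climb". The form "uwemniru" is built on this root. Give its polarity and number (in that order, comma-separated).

Segment: uw-em-niru.
polarity: em- → negative.
number: uw- → singular.

negative, singular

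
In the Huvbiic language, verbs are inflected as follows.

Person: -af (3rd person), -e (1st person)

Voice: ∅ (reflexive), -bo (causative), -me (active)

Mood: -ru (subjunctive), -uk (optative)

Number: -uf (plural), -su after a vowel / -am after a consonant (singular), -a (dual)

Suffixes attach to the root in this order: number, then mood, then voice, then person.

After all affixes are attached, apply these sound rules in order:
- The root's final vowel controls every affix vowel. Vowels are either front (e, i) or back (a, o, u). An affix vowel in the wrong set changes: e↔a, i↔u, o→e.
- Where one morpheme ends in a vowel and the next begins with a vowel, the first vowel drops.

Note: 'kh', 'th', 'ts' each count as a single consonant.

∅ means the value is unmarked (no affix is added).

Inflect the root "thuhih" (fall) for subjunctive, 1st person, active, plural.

Attach number plural -uf → thuhihuf.
Attach mood subjunctive -ru → thuhihufru.
Attach voice active -me → thuhihufrume.
Attach person 1st person -e → thuhihufrumee.
Apply vowel harmony: thuhihufrumee → thuhihifrimee.
Apply vowel deletion: thuhihifrimee → thuhihifrime.

thuhihifrime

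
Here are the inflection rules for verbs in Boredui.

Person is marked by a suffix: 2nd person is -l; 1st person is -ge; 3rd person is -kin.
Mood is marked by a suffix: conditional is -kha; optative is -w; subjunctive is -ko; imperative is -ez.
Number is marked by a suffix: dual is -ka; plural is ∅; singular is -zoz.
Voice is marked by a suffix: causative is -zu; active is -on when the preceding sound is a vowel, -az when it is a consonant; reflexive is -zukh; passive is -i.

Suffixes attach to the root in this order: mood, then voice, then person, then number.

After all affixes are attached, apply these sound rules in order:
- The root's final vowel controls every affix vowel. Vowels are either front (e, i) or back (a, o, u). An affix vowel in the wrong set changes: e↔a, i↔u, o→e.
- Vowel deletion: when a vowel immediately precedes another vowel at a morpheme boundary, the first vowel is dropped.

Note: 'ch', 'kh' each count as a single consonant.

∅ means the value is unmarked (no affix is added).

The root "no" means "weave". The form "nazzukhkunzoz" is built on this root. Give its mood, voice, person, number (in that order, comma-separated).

Segment: no-ez-zukh-kin-zoz.
mood: -ez → imperative.
voice: -zukh → reflexive.
person: -kin → 3rd person.
number: -zoz → singular.

imperative, reflexive, 3rd person, singular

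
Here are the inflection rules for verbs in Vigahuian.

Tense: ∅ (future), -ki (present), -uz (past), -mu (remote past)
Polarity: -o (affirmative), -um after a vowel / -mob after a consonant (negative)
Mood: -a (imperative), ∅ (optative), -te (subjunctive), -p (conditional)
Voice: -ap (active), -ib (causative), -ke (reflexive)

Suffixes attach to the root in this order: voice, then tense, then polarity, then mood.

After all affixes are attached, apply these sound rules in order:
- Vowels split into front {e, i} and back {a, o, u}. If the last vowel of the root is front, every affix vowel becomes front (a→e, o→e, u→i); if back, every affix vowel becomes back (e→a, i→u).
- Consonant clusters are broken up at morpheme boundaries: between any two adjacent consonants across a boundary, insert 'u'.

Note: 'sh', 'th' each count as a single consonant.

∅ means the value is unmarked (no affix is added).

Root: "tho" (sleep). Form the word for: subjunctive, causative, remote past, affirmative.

thoubumuota

Attach voice causative -ib → thoib.
Attach tense remote past -mu → thoibmu.
Attach polarity affirmative -o → thoibmuo.
Attach mood subjunctive -te → thoibmuote.
Apply vowel harmony: thoibmuote → thoubmuota.
Apply epenthesis: thoubmuota → thoubumuota.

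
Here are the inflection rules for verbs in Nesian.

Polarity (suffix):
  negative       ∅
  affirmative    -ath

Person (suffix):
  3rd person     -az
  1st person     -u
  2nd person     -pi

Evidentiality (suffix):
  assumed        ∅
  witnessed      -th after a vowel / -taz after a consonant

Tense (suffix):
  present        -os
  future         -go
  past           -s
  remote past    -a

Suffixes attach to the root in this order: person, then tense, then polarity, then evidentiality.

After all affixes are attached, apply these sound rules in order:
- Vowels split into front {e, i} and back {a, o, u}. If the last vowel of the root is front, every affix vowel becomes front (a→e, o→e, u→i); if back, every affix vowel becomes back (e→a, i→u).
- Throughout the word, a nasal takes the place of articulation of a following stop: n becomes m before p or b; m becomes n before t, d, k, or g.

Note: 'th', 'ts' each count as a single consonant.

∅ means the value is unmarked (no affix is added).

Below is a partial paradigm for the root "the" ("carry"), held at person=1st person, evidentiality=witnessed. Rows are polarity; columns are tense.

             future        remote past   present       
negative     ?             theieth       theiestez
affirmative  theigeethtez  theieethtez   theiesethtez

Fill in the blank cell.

theigeth

Attach person 1st person -u → theu.
Attach tense future -go → theugo.
polarity = negative: zero marking, form stays theugo.
Attach evidentiality witnessed -th (after vowel 'o') → theugoth.
Apply vowel harmony: theugoth → theigeth.
Nasal assimilation: no change.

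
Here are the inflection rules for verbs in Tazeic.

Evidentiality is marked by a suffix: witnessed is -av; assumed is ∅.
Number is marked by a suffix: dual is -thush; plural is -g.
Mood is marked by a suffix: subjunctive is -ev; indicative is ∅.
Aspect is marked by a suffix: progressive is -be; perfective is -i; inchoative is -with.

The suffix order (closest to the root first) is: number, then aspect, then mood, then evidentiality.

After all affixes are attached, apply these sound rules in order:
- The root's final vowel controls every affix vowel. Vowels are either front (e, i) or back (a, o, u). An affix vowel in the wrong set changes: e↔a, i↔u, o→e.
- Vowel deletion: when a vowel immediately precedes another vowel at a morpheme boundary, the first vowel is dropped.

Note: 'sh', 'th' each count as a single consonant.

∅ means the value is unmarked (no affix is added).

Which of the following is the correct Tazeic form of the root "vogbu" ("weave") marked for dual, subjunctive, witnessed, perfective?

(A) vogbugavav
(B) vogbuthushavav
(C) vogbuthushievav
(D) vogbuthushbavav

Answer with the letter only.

Attach number dual -thush → vogbuthush.
Attach aspect perfective -i → vogbuthushi.
Attach mood subjunctive -ev → vogbuthushiev.
Attach evidentiality witnessed -av → vogbuthushievav.
Apply vowel harmony: vogbuthushievav → vogbuthushuavav.
Apply vowel deletion: vogbuthushuavav → vogbuthushavav.
So the correct form is vogbuthushavav, option (B).
(D) vogbuthushbavav is wrong: it uses progressive instead of perfective for aspect.
(C) vogbuthushievav is wrong: it fails to apply the sound rule(s).
(A) vogbugavav is wrong: it uses plural instead of dual for number.

B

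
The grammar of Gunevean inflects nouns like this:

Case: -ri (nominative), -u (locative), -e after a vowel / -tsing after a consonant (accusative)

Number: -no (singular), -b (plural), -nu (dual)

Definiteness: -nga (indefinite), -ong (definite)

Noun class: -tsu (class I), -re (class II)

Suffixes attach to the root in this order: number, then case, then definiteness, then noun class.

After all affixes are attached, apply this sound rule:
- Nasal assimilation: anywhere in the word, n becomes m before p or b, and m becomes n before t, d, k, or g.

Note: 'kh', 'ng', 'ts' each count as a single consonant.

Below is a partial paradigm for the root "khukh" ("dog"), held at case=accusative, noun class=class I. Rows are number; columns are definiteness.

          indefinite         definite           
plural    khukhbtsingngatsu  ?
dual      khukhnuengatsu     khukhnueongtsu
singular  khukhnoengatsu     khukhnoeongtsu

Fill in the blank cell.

khukhbtsingongtsu

Attach number plural -b → khukhb.
Attach case accusative -tsing (after consonant 'b') → khukhbtsing.
Attach definiteness definite -ong → khukhbtsingong.
Attach noun class class I -tsu → khukhbtsingongtsu.
Nasal assimilation: no change.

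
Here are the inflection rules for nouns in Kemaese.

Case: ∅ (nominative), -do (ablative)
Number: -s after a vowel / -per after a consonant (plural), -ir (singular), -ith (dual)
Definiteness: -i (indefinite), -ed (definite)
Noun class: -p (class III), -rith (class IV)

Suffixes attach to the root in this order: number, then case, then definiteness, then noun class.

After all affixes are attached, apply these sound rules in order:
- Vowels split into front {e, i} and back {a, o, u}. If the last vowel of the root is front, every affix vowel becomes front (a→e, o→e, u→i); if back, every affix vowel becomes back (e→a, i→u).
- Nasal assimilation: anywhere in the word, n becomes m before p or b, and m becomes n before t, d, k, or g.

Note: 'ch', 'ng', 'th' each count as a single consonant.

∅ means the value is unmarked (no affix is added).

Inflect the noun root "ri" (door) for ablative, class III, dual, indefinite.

Attach number dual -ith → riith.
Attach case ablative -do → riithdo.
Attach definiteness indefinite -i → riithdoi.
Attach noun class class III -p → riithdoip.
Apply vowel harmony: riithdoip → riithdeip.
Nasal assimilation: no change.

riithdeip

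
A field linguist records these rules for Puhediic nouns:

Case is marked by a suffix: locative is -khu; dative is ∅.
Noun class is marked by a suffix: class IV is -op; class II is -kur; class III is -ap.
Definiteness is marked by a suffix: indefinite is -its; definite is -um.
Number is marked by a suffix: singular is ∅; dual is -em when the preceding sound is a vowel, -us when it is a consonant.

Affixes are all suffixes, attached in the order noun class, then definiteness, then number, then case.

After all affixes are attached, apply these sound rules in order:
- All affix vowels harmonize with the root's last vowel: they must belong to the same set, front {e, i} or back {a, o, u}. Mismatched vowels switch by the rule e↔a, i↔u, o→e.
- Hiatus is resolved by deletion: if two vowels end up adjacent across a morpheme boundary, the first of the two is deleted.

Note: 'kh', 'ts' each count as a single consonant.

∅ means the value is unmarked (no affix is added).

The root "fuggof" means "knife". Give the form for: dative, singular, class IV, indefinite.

Attach noun class class IV -op → fuggofop.
Attach definiteness indefinite -its → fuggofopits.
number = singular: zero marking, form stays fuggofopits.
case = dative: zero marking, form stays fuggofopits.
Apply vowel harmony: fuggofopits → fuggofoputs.
Vowel deletion: no change.

fuggofoputs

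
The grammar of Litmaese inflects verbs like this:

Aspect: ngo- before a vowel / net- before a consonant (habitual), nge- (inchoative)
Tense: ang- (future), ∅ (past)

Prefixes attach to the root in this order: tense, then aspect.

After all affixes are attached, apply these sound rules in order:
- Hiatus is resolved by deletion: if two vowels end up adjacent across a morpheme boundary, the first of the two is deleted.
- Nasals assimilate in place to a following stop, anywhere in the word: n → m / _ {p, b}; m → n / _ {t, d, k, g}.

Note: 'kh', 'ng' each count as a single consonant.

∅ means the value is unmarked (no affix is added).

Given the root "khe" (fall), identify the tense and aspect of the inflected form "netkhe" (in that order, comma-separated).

Segment: net-khe.
tense: ∅ → past.
aspect: ngo/net- → habitual.

past, habitual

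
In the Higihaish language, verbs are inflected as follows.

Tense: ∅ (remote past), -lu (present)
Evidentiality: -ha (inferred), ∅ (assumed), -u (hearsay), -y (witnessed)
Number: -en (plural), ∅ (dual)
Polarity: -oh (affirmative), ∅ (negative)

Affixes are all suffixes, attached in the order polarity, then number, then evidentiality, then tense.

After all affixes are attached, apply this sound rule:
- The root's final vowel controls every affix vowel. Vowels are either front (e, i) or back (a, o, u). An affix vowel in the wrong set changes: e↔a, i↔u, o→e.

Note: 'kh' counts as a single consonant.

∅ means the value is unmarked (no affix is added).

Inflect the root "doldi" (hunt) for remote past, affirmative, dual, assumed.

doldieh

Attach polarity affirmative -oh → doldioh.
number = dual: zero marking, form stays doldioh.
evidentiality = assumed: zero marking, form stays doldioh.
tense = remote past: zero marking, form stays doldioh.
Apply vowel harmony: doldioh → doldieh.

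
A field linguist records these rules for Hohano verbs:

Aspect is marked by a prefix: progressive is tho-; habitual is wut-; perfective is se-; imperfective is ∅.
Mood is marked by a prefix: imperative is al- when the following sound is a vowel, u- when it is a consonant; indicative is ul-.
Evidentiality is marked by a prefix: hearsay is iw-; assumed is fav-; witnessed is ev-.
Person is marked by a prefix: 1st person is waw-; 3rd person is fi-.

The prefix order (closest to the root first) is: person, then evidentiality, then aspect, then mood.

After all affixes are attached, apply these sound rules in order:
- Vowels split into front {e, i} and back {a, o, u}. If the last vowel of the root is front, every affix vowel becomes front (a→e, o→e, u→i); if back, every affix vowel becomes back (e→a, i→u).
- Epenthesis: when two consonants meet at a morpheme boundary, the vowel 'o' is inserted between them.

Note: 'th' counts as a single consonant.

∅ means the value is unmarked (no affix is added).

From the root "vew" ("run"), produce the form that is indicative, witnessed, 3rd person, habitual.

Attach person 3rd person fi- → fivew.
Attach evidentiality witnessed ev- → evfivew.
Attach aspect habitual wut- → wutevfivew.
Attach mood indicative ul- → ulwutevfivew.
Apply vowel harmony: ulwutevfivew → ilwitevfivew.
Apply epenthesis: ilwitevfivew → ilowitevofivew.

ilowitevofivew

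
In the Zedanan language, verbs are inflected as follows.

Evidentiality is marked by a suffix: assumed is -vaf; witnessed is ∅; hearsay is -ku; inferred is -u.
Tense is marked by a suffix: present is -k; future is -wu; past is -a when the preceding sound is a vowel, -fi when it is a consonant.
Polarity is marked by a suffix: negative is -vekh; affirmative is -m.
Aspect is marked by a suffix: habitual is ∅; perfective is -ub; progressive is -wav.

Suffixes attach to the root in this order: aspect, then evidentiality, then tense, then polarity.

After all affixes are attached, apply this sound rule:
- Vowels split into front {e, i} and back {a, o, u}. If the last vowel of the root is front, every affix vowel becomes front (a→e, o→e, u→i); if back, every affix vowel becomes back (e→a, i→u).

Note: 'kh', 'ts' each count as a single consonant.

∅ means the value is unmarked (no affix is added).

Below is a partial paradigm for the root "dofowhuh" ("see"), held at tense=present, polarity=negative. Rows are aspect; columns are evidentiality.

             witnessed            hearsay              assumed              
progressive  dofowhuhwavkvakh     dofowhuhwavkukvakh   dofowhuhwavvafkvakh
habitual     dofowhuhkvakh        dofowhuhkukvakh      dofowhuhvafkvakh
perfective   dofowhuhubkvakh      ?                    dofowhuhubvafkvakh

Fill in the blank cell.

dofowhuhubkukvakh

Attach aspect perfective -ub → dofowhuhub.
Attach evidentiality hearsay -ku → dofowhuhubku.
Attach tense present -k → dofowhuhubkuk.
Attach polarity negative -vekh → dofowhuhubkukvekh.
Apply vowel harmony: dofowhuhubkukvekh → dofowhuhubkukvakh.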